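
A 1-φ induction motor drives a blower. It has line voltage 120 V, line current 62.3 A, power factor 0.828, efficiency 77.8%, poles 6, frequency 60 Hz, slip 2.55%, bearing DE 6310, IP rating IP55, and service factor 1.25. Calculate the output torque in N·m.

P_in = V·I·cosφ = 120 × 62.3 × 0.828 = 6190 W
P_out = η·P_in = 0.778 × 6190 = 4816 W
n_s = 120×60/6 = 1200 rpm; n = 1200×(1−0.0255) = 1169 rpm
ω = 2π×1169/60 = 122.4 rad/s
τ = P_out/ω = 4816/122.4 = 39.3 N·m

39.3 N·m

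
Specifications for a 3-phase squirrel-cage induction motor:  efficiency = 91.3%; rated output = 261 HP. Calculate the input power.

P_out = 261 × 746 = 194706 W
P_in = P_out/η = 194706/0.913 = 213260 W = 213 kW

213 kW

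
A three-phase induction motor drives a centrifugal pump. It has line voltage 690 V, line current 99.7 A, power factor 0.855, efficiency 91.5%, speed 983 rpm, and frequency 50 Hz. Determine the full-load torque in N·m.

P_in = √3·V·I·cosφ = 1.732 × 690 × 99.7 × 0.855 = 101873 W
P_out = η·P_in = 0.915 × 101873 = 93214 W
n = 983 rpm
ω = 2π×983/60 = 102.9 rad/s
τ = P_out/ω = 93214/102.9 = 906 N·m

906 N·m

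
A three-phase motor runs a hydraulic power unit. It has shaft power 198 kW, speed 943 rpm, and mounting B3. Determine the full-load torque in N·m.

2010 N·m

ω = 2π × 943/60 = 98.75 rad/s
τ = P/ω = 198000/98.75 = 2010 N·m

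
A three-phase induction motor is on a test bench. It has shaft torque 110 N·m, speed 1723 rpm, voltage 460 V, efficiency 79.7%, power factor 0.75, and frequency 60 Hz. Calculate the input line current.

41.7 A

ω = 2π×1723/60 = 180.4 rad/s; P_out = τω = 110 × 180.4 = 19844 W
P_in = P_out / η = 19844 / 0.797 = 24898 W
I_L = P_in / (√3·V_L·cosφ) = 24898 / (1.732 × 460 × 0.75) = 41.7 A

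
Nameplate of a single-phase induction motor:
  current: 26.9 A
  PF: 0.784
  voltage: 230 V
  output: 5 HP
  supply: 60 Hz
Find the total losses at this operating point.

1.12 kW

P_in = V·I·cosφ = 230×26.9×0.784 = 4851 W
P_out = 5×746 = 3730 W
Losses = P_in − P_out = 4851 − 3730 = 1121 W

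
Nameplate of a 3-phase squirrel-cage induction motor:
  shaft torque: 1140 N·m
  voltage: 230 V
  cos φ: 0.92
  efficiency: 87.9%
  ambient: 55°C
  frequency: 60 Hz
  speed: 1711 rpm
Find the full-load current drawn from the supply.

ω = 2π×1711/60 = 179.2 rad/s; P_out = τω = 1140 × 179.2 = 204288 W
P_in = P_out / η = 204288 / 0.879 = 232410 W
I_L = P_in / (√3·V_L·cosφ) = 232410 / (1.732 × 230 × 0.92) = 634 A

634 A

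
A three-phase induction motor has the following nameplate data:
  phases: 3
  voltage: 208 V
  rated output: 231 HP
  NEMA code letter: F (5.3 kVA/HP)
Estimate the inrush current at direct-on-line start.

S_LR = 5.3 × 231 = 1224.3 kVA
I_LR = S_LR/(√3·V_L) = 1224300/(1.732×208) = 3400 A

3400 A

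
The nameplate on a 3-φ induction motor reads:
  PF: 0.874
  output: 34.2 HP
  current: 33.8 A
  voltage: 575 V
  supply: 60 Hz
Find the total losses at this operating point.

P_in = √3·V·I·cosφ = 1.732×575×33.8×0.874 = 29420 W
P_out = 34.2×746 = 25513 W
Losses = P_in − P_out = 29420 − 25513 = 3907 W

3910 W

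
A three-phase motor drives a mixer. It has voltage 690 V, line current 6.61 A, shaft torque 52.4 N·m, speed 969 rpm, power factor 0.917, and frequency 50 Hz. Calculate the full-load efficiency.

ω = 2π × 969/60 = 101.5 rad/s; P_out = τω = 52.4 × 101.5 = 5319 W
P_in = √3·V_L·I_L·cosφ = 1.732 × 690 × 6.61 × 0.917 = 7244 W
η = P_out / P_in = 5319 / 7244 = 0.734 = 73.4%

73.4 %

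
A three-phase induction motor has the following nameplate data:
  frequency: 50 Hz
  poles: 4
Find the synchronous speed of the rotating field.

1500 rpm

n_s = 120f/p = 120×50/4 = 1500 rpm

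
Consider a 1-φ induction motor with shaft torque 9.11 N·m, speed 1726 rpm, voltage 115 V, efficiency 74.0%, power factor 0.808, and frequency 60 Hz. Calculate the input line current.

ω = 2π×1726/60 = 180.7 rad/s; P_out = τω = 9.11 × 180.7 = 1646 W
P_in = P_out / η = 1646 / 0.740 = 2224 W
I = P_in / (V·cosφ) = 2224 / (115 × 0.808) = 23.9 A

23.9 A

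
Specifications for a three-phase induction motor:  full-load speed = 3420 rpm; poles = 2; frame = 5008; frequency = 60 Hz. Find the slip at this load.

n_s = 120f/p = 120×60/2 = 3600 rpm
s = (n_s − n)/n_s = (3600 − 3420)/3600 = 0.0500

5.0 %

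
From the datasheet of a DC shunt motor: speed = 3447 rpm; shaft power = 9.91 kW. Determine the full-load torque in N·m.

ω = 2π × 3447/60 = 361 rad/s
τ = P/ω = 9910/361 = 27.5 N·m

27.5 N·m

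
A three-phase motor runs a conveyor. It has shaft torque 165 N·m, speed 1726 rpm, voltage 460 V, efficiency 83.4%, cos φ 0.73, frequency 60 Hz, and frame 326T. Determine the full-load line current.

ω = 2π×1726/60 = 180.7 rad/s; P_out = τω = 165 × 180.7 = 29816 W
P_in = P_out / η = 29816 / 0.834 = 35751 W
I_L = P_in / (√3·V_L·cosφ) = 35751 / (1.732 × 460 × 0.73) = 61.5 A

61.5 A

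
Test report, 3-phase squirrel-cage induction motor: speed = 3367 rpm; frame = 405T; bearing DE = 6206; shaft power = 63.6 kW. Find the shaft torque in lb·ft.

133 lb·ft

ω = 2π × 3367/60 = 352.6 rad/s
τ = P/ω = 63600/352.6 = 180.4 N·m
In lb·ft: 180.4/1.356 = 133 lb·ft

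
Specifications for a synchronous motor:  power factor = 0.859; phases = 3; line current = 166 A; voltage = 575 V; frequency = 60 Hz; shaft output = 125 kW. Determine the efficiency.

88.0 %

P_out = 125 kW = 125000 W
P_in = √3·V_L·I_L·cosφ = 1.732 × 575 × 166 × 0.859 = 142009 W
η = P_out / P_in = 125000 / 142009 = 0.880 = 88.0%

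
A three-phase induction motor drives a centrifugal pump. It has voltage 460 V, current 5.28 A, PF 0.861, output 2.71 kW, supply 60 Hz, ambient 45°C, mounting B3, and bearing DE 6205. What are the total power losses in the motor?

P_in = √3·V·I·cosφ = 1.732×460×5.28×0.861 = 3622 W
P_out = 2710 W
Losses = P_in − P_out = 3622 − 2710 = 912 W

912 W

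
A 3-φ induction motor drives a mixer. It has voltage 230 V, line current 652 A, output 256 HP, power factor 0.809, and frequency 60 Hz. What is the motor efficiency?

P_out = 256 × 746 = 190976 W
P_in = √3·V_L·I_L·cosφ = 1.732 × 230 × 652 × 0.809 = 210122 W
η = P_out / P_in = 190976 / 210122 = 0.909 = 90.9%

90.9 %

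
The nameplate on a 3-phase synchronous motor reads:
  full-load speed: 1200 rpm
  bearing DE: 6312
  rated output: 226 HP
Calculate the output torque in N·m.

P_out = 226 × 746 = 168596 W
ω = 2π × 1200/60 = 125.7 rad/s
τ = P_out/ω = 168596/125.7 = 1340 N·m

1340 N·m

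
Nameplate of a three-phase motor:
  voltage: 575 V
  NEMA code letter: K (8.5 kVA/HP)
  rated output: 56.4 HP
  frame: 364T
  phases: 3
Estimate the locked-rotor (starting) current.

S_LR = 8.5 × 56.4 = 479.4 kVA
I_LR = S_LR/(√3·V_L) = 479400/(1.732×575) = 481 A

481 A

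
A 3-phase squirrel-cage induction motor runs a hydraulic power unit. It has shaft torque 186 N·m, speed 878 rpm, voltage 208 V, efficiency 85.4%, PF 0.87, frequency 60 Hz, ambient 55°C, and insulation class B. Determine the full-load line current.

ω = 2π×878/60 = 91.94 rad/s; P_out = τω = 186 × 91.94 = 17101 W
P_in = P_out / η = 17101 / 0.854 = 20025 W
I_L = P_in / (√3·V_L·cosφ) = 20025 / (1.732 × 208 × 0.87) = 63.9 A

63.9 A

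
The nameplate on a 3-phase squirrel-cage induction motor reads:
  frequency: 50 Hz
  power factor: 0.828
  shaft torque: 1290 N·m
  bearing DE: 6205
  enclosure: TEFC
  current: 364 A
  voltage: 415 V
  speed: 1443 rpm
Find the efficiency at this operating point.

ω = 2π × 1443/60 = 151.1 rad/s; P_out = τω = 1290 × 151.1 = 194919 W
P_in = √3·V_L·I_L·cosφ = 1.732 × 415 × 364 × 0.828 = 216635 W
η = P_out / P_in = 194919 / 216635 = 0.900 = 90.0%

90.0 %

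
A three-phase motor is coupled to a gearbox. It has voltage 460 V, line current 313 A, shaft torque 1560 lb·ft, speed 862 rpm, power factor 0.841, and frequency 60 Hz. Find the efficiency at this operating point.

τ = 1560 lb·ft × 1.356 = 2115 N·m
ω = 2π × 862/60 = 90.27 rad/s; P_out = τω = 2115 × 90.27 = 190921 W
P_in = √3·V_L·I_L·cosφ = 1.732 × 460 × 313 × 0.841 = 209723 W
η = P_out / P_in = 190921 / 209723 = 0.910 = 91.0%

91.0 %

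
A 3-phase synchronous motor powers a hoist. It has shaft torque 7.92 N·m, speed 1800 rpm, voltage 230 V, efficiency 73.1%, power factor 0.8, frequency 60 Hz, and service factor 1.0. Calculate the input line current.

ω = 2π×1800/60 = 188.5 rad/s; P_out = τω = 7.92 × 188.5 = 1493 W
P_in = P_out / η = 1493 / 0.731 = 2042 W
I_L = P_in / (√3·V_L·cosφ) = 2042 / (1.732 × 230 × 0.8) = 6.41 A

6.41 A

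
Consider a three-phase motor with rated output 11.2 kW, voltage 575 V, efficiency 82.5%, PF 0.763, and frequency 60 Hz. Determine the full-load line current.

P_out = 11.2 kW = 11200 W
P_in = P_out / η = 11200 / 0.825 = 13576 W
I_L = P_in / (√3·V_L·cosφ) = 13576 / (1.732 × 575 × 0.763) = 17.9 A

17.9 A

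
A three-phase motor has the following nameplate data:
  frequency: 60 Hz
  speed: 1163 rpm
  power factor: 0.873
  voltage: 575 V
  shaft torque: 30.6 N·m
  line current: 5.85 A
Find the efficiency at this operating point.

ω = 2π × 1163/60 = 121.8 rad/s; P_out = τω = 30.6 × 121.8 = 3727 W
P_in = √3·V_L·I_L·cosφ = 1.732 × 575 × 5.85 × 0.873 = 5086 W
η = P_out / P_in = 3727 / 5086 = 0.733 = 73.3%

73.3 %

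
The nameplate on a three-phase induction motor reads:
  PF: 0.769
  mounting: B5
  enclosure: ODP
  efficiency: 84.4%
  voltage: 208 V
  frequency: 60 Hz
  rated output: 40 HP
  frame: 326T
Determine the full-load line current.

128 A

P_out = 40 × 746 = 29840 W
P_in = P_out / η = 29840 / 0.844 = 35355 W
I_L = P_in / (√3·V_L·cosφ) = 35355 / (1.732 × 208 × 0.769) = 128 A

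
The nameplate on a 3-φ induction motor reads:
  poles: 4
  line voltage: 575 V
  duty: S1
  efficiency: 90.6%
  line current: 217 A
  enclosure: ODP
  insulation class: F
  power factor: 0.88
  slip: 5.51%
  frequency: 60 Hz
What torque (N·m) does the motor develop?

967 N·m

P_in = √3·V·I·cosφ = 1.732 × 575 × 217 × 0.88 = 190177 W
P_out = η·P_in = 0.906 × 190177 = 172300 W
n_s = 120×60/4 = 1800 rpm; n = 1800×(1−0.0551) = 1701 rpm
ω = 2π×1701/60 = 178.1 rad/s
τ = P_out/ω = 172300/178.1 = 967 N·m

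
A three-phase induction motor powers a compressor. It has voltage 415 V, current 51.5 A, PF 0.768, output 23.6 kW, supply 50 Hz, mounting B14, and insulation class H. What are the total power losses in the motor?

P_in = √3·V·I·cosφ = 1.732×415×51.5×0.768 = 28429 W
P_out = 23600 W
Losses = P_in − P_out = 28429 − 23600 = 4829 W

4830 W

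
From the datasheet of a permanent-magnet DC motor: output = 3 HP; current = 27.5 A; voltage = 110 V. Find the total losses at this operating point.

787 W

P_in = V·I = 110×27.5 = 3025 W
P_out = 3×746 = 2238 W
Losses = P_in − P_out = 3025 − 2238 = 787 W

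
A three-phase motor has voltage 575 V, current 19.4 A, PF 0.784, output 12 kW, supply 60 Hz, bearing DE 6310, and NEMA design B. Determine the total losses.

3.15 kW

P_in = √3·V·I·cosφ = 1.732×575×19.4×0.784 = 15147 W
P_out = 12000 W
Losses = P_in − P_out = 15147 − 12000 = 3147 W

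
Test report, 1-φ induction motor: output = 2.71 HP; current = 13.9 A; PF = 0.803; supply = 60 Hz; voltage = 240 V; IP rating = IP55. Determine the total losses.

657 W

P_in = V·I·cosφ = 240×13.9×0.803 = 2679 W
P_out = 2.71×746 = 2022 W
Losses = P_in − P_out = 2679 − 2022 = 657 W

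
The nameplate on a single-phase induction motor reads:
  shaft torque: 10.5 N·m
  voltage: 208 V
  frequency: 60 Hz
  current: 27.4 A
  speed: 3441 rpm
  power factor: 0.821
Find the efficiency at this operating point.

80.9 %

ω = 2π × 3441/60 = 360.3 rad/s; P_out = τω = 10.5 × 360.3 = 3783 W
P_in = V·I·cosφ = 208 × 27.4 × 0.821 = 4679 W
η = P_out / P_in = 3783 / 4679 = 0.809 = 80.9%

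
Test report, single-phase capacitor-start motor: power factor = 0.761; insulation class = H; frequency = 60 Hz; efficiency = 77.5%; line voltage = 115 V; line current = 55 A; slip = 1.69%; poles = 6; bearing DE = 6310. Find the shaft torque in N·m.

P_in = V·I·cosφ = 115 × 55 × 0.761 = 4813 W
P_out = η·P_in = 0.775 × 4813 = 3730 W
n_s = 120×60/6 = 1200 rpm; n = 1200×(1−0.0169) = 1180 rpm
ω = 2π×1180/60 = 123.6 rad/s
τ = P_out/ω = 3730/123.6 = 30.2 N·m

30.2 N·m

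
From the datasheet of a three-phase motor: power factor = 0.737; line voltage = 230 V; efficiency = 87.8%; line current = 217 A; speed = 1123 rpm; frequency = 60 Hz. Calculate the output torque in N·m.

476 N·m

P_in = √3·V·I·cosφ = 1.732 × 230 × 217 × 0.737 = 63709 W
P_out = η·P_in = 0.878 × 63709 = 55937 W
n = 1123 rpm
ω = 2π×1123/60 = 117.6 rad/s
τ = P_out/ω = 55937/117.6 = 476 N·m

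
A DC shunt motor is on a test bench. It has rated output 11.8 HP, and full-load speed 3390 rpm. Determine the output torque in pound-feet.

P_out = 11.8 × 746 = 8803 W
ω = 2π × 3390/60 = 355 rad/s
τ = P_out/ω = 8803/355 = 24.8 N·m
In lb·ft: 24.8/1.356 = 18.3 lb·ft

18.3 lb·ft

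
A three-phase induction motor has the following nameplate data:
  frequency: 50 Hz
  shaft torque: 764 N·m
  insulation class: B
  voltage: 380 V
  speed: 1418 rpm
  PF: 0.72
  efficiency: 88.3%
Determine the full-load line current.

271 A

ω = 2π×1418/60 = 148.5 rad/s; P_out = τω = 764 × 148.5 = 113454 W
P_in = P_out / η = 113454 / 0.883 = 128487 W
I_L = P_in / (√3·V_L·cosφ) = 128487 / (1.732 × 380 × 0.72) = 271 A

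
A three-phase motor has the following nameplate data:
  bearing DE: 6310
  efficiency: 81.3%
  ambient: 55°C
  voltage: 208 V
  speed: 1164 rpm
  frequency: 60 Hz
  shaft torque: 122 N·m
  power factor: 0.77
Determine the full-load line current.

ω = 2π×1164/60 = 121.9 rad/s; P_out = τω = 122 × 121.9 = 14872 W
P_in = P_out / η = 14872 / 0.813 = 18293 W
I_L = P_in / (√3·V_L·cosφ) = 18293 / (1.732 × 208 × 0.77) = 65.9 A

65.9 A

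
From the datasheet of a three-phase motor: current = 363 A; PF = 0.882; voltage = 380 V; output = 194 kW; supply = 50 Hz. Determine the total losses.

P_in = √3·V·I·cosφ = 1.732×380×363×0.882 = 210720 W
P_out = 194000 W
Losses = P_in − P_out = 210720 − 194000 = 16720 W

16700 W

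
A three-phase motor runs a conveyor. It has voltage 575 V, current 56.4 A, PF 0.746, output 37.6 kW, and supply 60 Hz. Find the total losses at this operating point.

4300 W

P_in = √3·V·I·cosφ = 1.732×575×56.4×0.746 = 41902 W
P_out = 37600 W
Losses = P_in − P_out = 41902 − 37600 = 4302 W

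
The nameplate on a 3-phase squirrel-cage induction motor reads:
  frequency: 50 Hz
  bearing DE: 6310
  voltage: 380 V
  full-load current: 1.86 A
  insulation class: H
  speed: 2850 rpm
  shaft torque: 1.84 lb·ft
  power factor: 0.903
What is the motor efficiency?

67.4 %

τ = 1.84 lb·ft × 1.356 = 2.495 N·m
ω = 2π × 2850/60 = 298.5 rad/s; P_out = τω = 2.495 × 298.5 = 745 W
P_in = √3·V_L·I_L·cosφ = 1.732 × 380 × 1.86 × 0.903 = 1105 W
η = P_out / P_in = 745 / 1105 = 0.674 = 67.4%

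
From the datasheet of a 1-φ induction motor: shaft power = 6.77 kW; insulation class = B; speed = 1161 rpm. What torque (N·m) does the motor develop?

ω = 2π × 1161/60 = 121.6 rad/s
τ = P/ω = 6770/121.6 = 55.7 N·m

55.7 N·m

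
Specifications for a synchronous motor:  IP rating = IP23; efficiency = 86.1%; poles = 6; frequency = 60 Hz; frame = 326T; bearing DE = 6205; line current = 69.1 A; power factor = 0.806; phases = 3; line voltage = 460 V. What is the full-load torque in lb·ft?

P_in = √3·V·I·cosφ = 1.732 × 460 × 69.1 × 0.806 = 44373 W
P_out = η·P_in = 0.861 × 44373 = 38205 W
n = n_s = 120×60/6 = 1200 rpm (synchronous)
ω = 2π×1200/60 = 125.7 rad/s
τ = P_out/ω = 38205/125.7 = 303.9 N·m
In lb·ft: 303.9/1.356 = 224 lb·ft

224 lb·ft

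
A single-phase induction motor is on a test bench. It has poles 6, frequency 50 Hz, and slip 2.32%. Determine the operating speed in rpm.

977 rpm

n_s = 120f/p = 120×50/6 = 1000 rpm
n = n_s(1 − s) = 1000 × (1 − 0.0232) = 977 rpm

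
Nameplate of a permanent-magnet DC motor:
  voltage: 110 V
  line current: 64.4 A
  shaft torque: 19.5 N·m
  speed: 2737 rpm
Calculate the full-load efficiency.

78.9 %

ω = 2π × 2737/60 = 286.6 rad/s; P_out = τω = 19.5 × 286.6 = 5589 W
P_in = V·I = 110 × 64.4 = 7084 W
η = P_out / P_in = 5589 / 7084 = 0.789 = 78.9%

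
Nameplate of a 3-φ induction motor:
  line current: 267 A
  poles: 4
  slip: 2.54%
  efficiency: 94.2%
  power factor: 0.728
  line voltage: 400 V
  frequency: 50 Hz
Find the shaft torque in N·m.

P_in = √3·V·I·cosφ = 1.732 × 400 × 267 × 0.728 = 134664 W
P_out = η·P_in = 0.942 × 134664 = 126853 W
n_s = 120×50/4 = 1500 rpm; n = 1500×(1−0.0254) = 1462 rpm
ω = 2π×1462/60 = 153.1 rad/s
τ = P_out/ω = 126853/153.1 = 829 N·m

829 N·m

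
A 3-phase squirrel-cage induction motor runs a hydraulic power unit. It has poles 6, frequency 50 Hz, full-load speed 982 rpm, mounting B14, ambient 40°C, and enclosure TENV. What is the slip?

n_s = 120f/p = 120×50/6 = 1000 rpm
s = (n_s − n)/n_s = (1000 − 982)/1000 = 0.0180

1.8 %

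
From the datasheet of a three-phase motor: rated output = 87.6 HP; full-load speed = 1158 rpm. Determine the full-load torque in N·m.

539 N·m

P_out = 87.6 × 746 = 65350 W
ω = 2π × 1158/60 = 121.3 rad/s
τ = P_out/ω = 65350/121.3 = 539 N·m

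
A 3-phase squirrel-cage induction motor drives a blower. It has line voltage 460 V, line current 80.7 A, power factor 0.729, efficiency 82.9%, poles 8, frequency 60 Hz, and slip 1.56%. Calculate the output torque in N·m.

P_in = √3·V·I·cosφ = 1.732 × 460 × 80.7 × 0.729 = 46871 W
P_out = η·P_in = 0.829 × 46871 = 38856 W
n_s = 120×60/8 = 900 rpm; n = 900×(1−0.0156) = 886 rpm
ω = 2π×886/60 = 92.78 rad/s
τ = P_out/ω = 38856/92.78 = 419 N·m

419 N·m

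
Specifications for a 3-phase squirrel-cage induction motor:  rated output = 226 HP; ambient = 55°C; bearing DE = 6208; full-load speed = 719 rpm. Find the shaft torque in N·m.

P_out = 226 × 746 = 168596 W
ω = 2π × 719/60 = 75.29 rad/s
τ = P_out/ω = 168596/75.29 = 2240 N·m

2240 N·m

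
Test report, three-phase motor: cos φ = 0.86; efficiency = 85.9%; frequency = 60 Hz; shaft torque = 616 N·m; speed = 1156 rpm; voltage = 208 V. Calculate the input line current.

ω = 2π×1156/60 = 121.1 rad/s; P_out = τω = 616 × 121.1 = 74598 W
P_in = P_out / η = 74598 / 0.859 = 86843 W
I_L = P_in / (√3·V_L·cosφ) = 86843 / (1.732 × 208 × 0.86) = 280 A

280 A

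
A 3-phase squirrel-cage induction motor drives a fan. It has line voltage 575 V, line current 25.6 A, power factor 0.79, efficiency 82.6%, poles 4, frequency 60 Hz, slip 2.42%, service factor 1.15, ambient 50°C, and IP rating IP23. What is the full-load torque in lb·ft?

66.7 lb·ft

P_in = √3·V·I·cosφ = 1.732 × 575 × 25.6 × 0.79 = 20141 W
P_out = η·P_in = 0.826 × 20141 = 16636 W
n_s = 120×60/4 = 1800 rpm; n = 1800×(1−0.0242) = 1756 rpm
ω = 2π×1756/60 = 183.9 rad/s
τ = P_out/ω = 16636/183.9 = 90.46 N·m
In lb·ft: 90.46/1.356 = 66.7 lb·ft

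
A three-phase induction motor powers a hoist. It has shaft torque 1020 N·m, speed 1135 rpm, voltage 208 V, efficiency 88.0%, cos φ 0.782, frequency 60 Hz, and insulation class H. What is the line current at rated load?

489 A

ω = 2π×1135/60 = 118.9 rad/s; P_out = τω = 1020 × 118.9 = 121278 W
P_in = P_out / η = 121278 / 0.880 = 137816 W
I_L = P_in / (√3·V_L·cosφ) = 137816 / (1.732 × 208 × 0.782) = 489 A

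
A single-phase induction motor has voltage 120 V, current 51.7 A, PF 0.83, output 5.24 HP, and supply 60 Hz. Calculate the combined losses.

P_in = V·I·cosφ = 120×51.7×0.83 = 5149 W
P_out = 5.24×746 = 3909 W
Losses = P_in − P_out = 5149 − 3909 = 1240 W

1.24 kW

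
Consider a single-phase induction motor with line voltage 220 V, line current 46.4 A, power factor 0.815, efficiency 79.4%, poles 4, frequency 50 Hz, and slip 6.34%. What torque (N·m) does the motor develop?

44.9 N·m

P_in = V·I·cosφ = 220 × 46.4 × 0.815 = 8320 W
P_out = η·P_in = 0.794 × 8320 = 6606 W
n_s = 120×50/4 = 1500 rpm; n = 1500×(1−0.0634) = 1405 rpm
ω = 2π×1405/60 = 147.1 rad/s
τ = P_out/ω = 6606/147.1 = 44.9 N·m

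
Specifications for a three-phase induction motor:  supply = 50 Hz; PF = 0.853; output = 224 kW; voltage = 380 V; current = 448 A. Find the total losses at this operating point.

27500 W

P_in = √3·V·I·cosφ = 1.732×380×448×0.853 = 251512 W
P_out = 224000 W
Losses = P_in − P_out = 251512 − 224000 = 27512 W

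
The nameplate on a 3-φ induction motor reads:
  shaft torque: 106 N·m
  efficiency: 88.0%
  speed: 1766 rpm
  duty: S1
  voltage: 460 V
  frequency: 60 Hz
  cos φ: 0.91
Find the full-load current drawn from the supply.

30.7 A

ω = 2π×1766/60 = 184.9 rad/s; P_out = τω = 106 × 184.9 = 19599 W
P_in = P_out / η = 19599 / 0.880 = 22272 W
I_L = P_in / (√3·V_L·cosφ) = 22272 / (1.732 × 460 × 0.91) = 30.7 A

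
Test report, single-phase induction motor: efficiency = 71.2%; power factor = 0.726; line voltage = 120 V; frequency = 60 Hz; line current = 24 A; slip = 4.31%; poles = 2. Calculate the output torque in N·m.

4.13 N·m

P_in = V·I·cosφ = 120 × 24 × 0.726 = 2091 W
P_out = η·P_in = 0.712 × 2091 = 1489 W
n_s = 120×60/2 = 3600 rpm; n = 3600×(1−0.0431) = 3445 rpm
ω = 2π×3445/60 = 360.8 rad/s
τ = P_out/ω = 1489/360.8 = 4.13 N·m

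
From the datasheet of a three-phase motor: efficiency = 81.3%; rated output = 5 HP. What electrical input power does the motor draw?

P_out = 5 × 746 = 3730 W
P_in = P_out/η = 3730/0.813 = 4588 W = 4.59 kW

4.59 kW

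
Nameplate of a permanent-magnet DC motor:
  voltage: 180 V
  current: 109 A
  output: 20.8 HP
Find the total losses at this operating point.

4.1 kW

P_in = V·I = 180×109 = 19620 W
P_out = 20.8×746 = 15517 W
Losses = P_in − P_out = 19620 − 15517 = 4103 W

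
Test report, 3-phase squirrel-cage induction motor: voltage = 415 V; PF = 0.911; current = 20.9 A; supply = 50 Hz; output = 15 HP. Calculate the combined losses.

P_in = √3·V·I·cosφ = 1.732×415×20.9×0.911 = 13685 W
P_out = 15×746 = 11190 W
Losses = P_in − P_out = 13685 − 11190 = 2495 W

2500 W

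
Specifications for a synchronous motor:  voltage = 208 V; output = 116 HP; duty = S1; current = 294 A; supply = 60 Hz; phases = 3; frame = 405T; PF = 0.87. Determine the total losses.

5.61 kW

P_in = √3·V·I·cosφ = 1.732×208×294×0.87 = 92146 W
P_out = 116×746 = 86536 W
Losses = P_in − P_out = 92146 − 86536 = 5610 W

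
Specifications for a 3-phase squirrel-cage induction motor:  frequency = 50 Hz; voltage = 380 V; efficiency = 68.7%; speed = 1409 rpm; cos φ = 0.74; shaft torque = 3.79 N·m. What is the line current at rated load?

1.67 A

ω = 2π×1409/60 = 147.6 rad/s; P_out = τω = 3.79 × 147.6 = 559 W
P_in = P_out / η = 559 / 0.687 = 814 W
I_L = P_in / (√3·V_L·cosφ) = 814 / (1.732 × 380 × 0.74) = 1.67 A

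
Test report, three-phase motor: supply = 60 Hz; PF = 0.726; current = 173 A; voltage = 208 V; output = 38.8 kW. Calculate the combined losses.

P_in = √3·V·I·cosφ = 1.732×208×173×0.726 = 45247 W
P_out = 38800 W
Losses = P_in − P_out = 45247 − 38800 = 6447 W

6.45 kW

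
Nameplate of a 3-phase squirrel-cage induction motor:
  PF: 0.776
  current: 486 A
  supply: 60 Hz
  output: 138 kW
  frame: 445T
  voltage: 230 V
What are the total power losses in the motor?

12.2 kW

P_in = √3·V·I·cosφ = 1.732×230×486×0.776 = 150236 W
P_out = 138000 W
Losses = P_in − P_out = 150236 − 138000 = 12236 W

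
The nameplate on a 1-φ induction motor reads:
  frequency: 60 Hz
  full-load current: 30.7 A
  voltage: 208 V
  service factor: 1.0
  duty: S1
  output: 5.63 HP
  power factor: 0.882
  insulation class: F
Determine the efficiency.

74.6 %

P_out = 5.63 × 746 = 4200 W
P_in = V·I·cosφ = 208 × 30.7 × 0.882 = 5632 W
η = P_out / P_in = 4200 / 5632 = 0.746 = 74.6%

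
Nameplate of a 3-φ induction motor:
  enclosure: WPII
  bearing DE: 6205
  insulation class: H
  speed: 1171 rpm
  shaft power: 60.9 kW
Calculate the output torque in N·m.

ω = 2π × 1171/60 = 122.6 rad/s
τ = P/ω = 60900/122.6 = 497 N·m

497 N·m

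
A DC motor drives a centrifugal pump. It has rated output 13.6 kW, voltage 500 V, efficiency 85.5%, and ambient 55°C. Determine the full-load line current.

31.8 A

P_out = 13.6 kW = 13600 W
P_in = P_out / η = 13600 / 0.855 = 15906 W
I = P_in / V = 15906 / 500 = 31.8 A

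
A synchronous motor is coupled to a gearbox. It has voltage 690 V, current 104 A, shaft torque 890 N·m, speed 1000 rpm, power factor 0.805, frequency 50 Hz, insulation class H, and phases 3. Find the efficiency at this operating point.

ω = 2π × 1000/60 = 104.7 rad/s; P_out = τω = 890 × 104.7 = 93183 W
P_in = √3·V_L·I_L·cosφ = 1.732 × 690 × 104 × 0.805 = 100052 W
η = P_out / P_in = 93183 / 100052 = 0.931 = 93.1%

93.1 %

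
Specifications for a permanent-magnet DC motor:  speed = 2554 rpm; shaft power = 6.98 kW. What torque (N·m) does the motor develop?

ω = 2π × 2554/60 = 267.5 rad/s
τ = P/ω = 6980/267.5 = 26.1 N·m

26.1 N·m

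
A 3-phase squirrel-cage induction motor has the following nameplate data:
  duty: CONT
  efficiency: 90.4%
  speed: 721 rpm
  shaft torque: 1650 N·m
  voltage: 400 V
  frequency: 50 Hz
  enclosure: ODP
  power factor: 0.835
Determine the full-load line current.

ω = 2π×721/60 = 75.5 rad/s; P_out = τω = 1650 × 75.5 = 124575 W
P_in = P_out / η = 124575 / 0.904 = 137804 W
I_L = P_in / (√3·V_L·cosφ) = 137804 / (1.732 × 400 × 0.835) = 238 A

238 A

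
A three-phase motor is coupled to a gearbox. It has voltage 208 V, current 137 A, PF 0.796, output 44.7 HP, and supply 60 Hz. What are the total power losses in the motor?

P_in = √3·V·I·cosφ = 1.732×208×137×0.796 = 39287 W
P_out = 44.7×746 = 33346 W
Losses = P_in − P_out = 39287 − 33346 = 5941 W

5.94 kW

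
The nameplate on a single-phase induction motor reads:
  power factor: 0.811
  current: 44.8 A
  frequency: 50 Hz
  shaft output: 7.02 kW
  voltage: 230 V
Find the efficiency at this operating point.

84.0 %

P_out = 7.02 kW = 7020 W
P_in = V·I·cosφ = 230 × 44.8 × 0.811 = 8357 W
η = P_out / P_in = 7020 / 8357 = 0.840 = 84.0%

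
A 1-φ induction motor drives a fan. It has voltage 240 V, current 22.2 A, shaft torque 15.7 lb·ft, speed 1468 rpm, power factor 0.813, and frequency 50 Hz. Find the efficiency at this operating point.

τ = 15.7 lb·ft × 1.356 = 21.29 N·m
ω = 2π × 1468/60 = 153.7 rad/s; P_out = τω = 21.29 × 153.7 = 3272 W
P_in = V·I·cosφ = 240 × 22.2 × 0.813 = 4332 W
η = P_out / P_in = 3272 / 4332 = 0.755 = 75.5%

75.5 %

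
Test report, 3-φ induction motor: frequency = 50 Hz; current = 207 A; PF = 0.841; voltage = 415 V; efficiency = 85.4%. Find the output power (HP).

P_in = √3·V·I·cosφ = 1.732 × 415 × 207 × 0.841 = 125130 W
P_out = η·P_in = 0.854 × 125130 = 106861 W
= 106861/746 = 143 HP

143 HP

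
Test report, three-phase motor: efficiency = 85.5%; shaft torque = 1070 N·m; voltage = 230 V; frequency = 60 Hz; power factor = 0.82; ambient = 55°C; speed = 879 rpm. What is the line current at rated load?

ω = 2π×879/60 = 92.05 rad/s; P_out = τω = 1070 × 92.05 = 98494 W
P_in = P_out / η = 98494 / 0.855 = 115198 W
I_L = P_in / (√3·V_L·cosφ) = 115198 / (1.732 × 230 × 0.82) = 353 A

353 A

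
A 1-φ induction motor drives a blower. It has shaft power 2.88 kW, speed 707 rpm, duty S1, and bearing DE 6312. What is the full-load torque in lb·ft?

28.7 lb·ft

ω = 2π × 707/60 = 74.04 rad/s
τ = P/ω = 2880/74.04 = 38.9 N·m
In lb·ft: 38.9/1.356 = 28.7 lb·ft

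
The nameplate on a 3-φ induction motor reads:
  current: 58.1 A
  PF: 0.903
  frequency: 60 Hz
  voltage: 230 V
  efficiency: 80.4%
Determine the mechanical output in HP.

P_in = √3·V·I·cosφ = 1.732 × 230 × 58.1 × 0.903 = 20900 W
P_out = η·P_in = 0.804 × 20900 = 16804 W
= 16804/746 = 22.5 HP

22.5 HP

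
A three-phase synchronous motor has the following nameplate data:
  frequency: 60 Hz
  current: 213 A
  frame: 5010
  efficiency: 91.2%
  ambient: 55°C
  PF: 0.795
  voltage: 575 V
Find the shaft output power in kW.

P_in = √3·V·I·cosφ = 1.732 × 575 × 213 × 0.795 = 168641 W
P_out = η·P_in = 0.912 × 168641 = 153801 W

154 kW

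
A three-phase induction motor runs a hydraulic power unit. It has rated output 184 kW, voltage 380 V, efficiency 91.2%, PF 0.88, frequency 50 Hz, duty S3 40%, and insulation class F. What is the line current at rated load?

P_out = 184 kW = 184000 W
P_in = P_out / η = 184000 / 0.912 = 201754 W
I_L = P_in / (√3·V_L·cosφ) = 201754 / (1.732 × 380 × 0.88) = 348 A

348 A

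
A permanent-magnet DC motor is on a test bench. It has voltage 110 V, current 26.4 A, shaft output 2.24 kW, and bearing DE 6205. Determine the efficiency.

P_out = 2.24 kW = 2240 W
P_in = V·I = 110 × 26.4 = 2904 W
η = P_out / P_in = 2240 / 2904 = 0.771 = 77.1%

77.1 %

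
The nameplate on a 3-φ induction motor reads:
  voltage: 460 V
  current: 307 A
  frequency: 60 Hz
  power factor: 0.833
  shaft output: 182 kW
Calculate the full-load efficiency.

89.3 %

P_out = 182 kW = 182000 W
P_in = √3·V_L·I_L·cosφ = 1.732 × 460 × 307 × 0.833 = 203746 W
η = P_out / P_in = 182000 / 203746 = 0.893 = 89.3%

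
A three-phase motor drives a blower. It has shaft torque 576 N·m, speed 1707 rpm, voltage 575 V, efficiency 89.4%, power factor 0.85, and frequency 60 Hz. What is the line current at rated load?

136 A

ω = 2π×1707/60 = 178.8 rad/s; P_out = τω = 576 × 178.8 = 102989 W
P_in = P_out / η = 102989 / 0.894 = 115200 W
I_L = P_in / (√3·V_L·cosφ) = 115200 / (1.732 × 575 × 0.85) = 136 A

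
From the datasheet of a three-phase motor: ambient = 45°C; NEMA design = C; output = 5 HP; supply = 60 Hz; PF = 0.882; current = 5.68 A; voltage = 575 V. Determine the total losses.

P_in = √3·V·I·cosφ = 1.732×575×5.68×0.882 = 4989 W
P_out = 5×746 = 3730 W
Losses = P_in − P_out = 4989 − 3730 = 1259 W

1260 W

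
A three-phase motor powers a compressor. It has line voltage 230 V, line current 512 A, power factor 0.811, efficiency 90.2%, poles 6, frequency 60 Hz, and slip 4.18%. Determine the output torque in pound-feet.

P_in = √3·V·I·cosφ = 1.732 × 230 × 512 × 0.811 = 165412 W
P_out = η·P_in = 0.902 × 165412 = 149202 W
n_s = 120×60/6 = 1200 rpm; n = 1200×(1−0.0418) = 1150 rpm
ω = 2π×1150/60 = 120.4 rad/s
τ = P_out/ω = 149202/120.4 = 1239 N·m
In lb·ft: 1239/1.356 = 914 lb·ft

914 lb·ft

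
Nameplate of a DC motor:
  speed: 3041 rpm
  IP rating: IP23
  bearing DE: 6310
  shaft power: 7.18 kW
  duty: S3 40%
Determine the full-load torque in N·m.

22.5 N·m

ω = 2π × 3041/60 = 318.5 rad/s
τ = P/ω = 7180/318.5 = 22.5 N·m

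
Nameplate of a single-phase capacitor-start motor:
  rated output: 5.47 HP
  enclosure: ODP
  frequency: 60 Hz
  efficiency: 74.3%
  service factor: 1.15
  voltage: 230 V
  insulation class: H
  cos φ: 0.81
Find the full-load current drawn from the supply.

P_out = 5.47 × 746 = 4081 W
P_in = P_out / η = 4081 / 0.743 = 5493 W
I = P_in / (V·cosφ) = 5493 / (230 × 0.81) = 29.5 A

29.5 A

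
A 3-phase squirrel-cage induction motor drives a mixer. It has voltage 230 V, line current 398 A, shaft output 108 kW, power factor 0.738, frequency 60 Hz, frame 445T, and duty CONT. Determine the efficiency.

92.3 %

P_out = 108 kW = 108000 W
P_in = √3·V_L·I_L·cosφ = 1.732 × 230 × 398 × 0.738 = 117008 W
η = P_out / P_in = 108000 / 117008 = 0.923 = 92.3%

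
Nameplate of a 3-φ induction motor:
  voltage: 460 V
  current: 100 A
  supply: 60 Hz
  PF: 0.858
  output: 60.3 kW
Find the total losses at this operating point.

8060 W

P_in = √3·V·I·cosφ = 1.732×460×100×0.858 = 68359 W
P_out = 60300 W
Losses = P_in − P_out = 68359 − 60300 = 8059 W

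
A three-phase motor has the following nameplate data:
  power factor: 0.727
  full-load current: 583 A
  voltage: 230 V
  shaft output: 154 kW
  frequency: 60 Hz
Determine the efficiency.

P_out = 154 kW = 154000 W
P_in = √3·V_L·I_L·cosφ = 1.732 × 230 × 583 × 0.727 = 168841 W
η = P_out / P_in = 154000 / 168841 = 0.912 = 91.2%

91.2 %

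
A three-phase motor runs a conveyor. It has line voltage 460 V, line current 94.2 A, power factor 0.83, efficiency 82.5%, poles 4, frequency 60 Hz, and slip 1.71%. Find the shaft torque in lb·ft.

205 lb·ft

P_in = √3·V·I·cosφ = 1.732 × 460 × 94.2 × 0.83 = 62292 W
P_out = η·P_in = 0.825 × 62292 = 51391 W
n_s = 120×60/4 = 1800 rpm; n = 1800×(1−0.0171) = 1769 rpm
ω = 2π×1769/60 = 185.2 rad/s
τ = P_out/ω = 51391/185.2 = 277.5 N·m
In lb·ft: 277.5/1.356 = 205 lb·ft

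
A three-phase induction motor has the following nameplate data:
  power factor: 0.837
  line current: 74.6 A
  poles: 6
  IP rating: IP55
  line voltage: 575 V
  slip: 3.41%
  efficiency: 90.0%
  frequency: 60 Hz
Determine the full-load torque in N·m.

P_in = √3·V·I·cosφ = 1.732 × 575 × 74.6 × 0.837 = 62184 W
P_out = η·P_in = 0.9 × 62184 = 55966 W
n_s = 120×60/6 = 1200 rpm; n = 1200×(1−0.0341) = 1159 rpm
ω = 2π×1159/60 = 121.4 rad/s
τ = P_out/ω = 55966/121.4 = 461 N·m

461 N·m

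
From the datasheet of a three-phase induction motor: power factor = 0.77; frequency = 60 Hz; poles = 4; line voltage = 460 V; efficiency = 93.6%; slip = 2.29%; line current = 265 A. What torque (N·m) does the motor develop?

P_in = √3·V·I·cosφ = 1.732 × 460 × 265 × 0.77 = 162571 W
P_out = η·P_in = 0.936 × 162571 = 152166 W
n_s = 120×60/4 = 1800 rpm; n = 1800×(1−0.0229) = 1759 rpm
ω = 2π×1759/60 = 184.2 rad/s
τ = P_out/ω = 152166/184.2 = 826 N·m

826 N·m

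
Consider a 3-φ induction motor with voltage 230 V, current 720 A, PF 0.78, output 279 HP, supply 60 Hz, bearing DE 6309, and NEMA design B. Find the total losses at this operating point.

P_in = √3·V·I·cosφ = 1.732×230×720×0.78 = 223719 W
P_out = 279×746 = 208134 W
Losses = P_in − P_out = 223719 − 208134 = 15585 W

15600 W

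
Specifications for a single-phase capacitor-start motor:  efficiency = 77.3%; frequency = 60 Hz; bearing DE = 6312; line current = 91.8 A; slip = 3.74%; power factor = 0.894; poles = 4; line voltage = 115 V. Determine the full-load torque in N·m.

40.2 N·m

P_in = V·I·cosφ = 115 × 91.8 × 0.894 = 9438 W
P_out = η·P_in = 0.773 × 9438 = 7296 W
n_s = 120×60/4 = 1800 rpm; n = 1800×(1−0.0374) = 1733 rpm
ω = 2π×1733/60 = 181.5 rad/s
τ = P_out/ω = 7296/181.5 = 40.2 N·m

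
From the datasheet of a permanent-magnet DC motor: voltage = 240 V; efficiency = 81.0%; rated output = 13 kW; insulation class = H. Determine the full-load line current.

P_out = 13 kW = 13000 W
P_in = P_out / η = 13000 / 0.810 = 16049 W
I = P_in / V = 16049 / 240 = 66.9 A

66.9 A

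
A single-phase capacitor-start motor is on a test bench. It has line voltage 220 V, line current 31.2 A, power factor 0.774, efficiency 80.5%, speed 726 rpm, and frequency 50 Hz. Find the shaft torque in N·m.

56.3 N·m

P_in = V·I·cosφ = 220 × 31.2 × 0.774 = 5313 W
P_out = η·P_in = 0.805 × 5313 = 4277 W
n = 726 rpm
ω = 2π×726/60 = 76.03 rad/s
τ = P_out/ω = 4277/76.03 = 56.3 N·m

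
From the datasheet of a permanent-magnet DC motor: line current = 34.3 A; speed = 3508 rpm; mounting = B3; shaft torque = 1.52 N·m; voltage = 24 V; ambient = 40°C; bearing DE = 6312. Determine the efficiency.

67.8 %

ω = 2π × 3508/60 = 367.4 rad/s; P_out = τω = 1.52 × 367.4 = 558 W
P_in = V·I = 24 × 34.3 = 823 W
η = P_out / P_in = 558 / 823 = 0.678 = 67.8%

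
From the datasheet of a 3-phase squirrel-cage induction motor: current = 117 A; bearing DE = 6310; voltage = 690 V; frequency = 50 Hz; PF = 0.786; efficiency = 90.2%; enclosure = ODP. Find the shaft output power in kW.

99.1 kW

P_in = √3·V·I·cosφ = 1.732 × 690 × 117 × 0.786 = 109902 W
P_out = η·P_in = 0.902 × 109902 = 99132 W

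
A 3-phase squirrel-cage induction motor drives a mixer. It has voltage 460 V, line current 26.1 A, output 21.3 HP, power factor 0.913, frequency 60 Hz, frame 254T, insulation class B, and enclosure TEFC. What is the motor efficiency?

P_out = 21.3 × 746 = 15890 W
P_in = √3·V_L·I_L·cosφ = 1.732 × 460 × 26.1 × 0.913 = 18985 W
η = P_out / P_in = 15890 / 18985 = 0.837 = 83.7%

83.7 %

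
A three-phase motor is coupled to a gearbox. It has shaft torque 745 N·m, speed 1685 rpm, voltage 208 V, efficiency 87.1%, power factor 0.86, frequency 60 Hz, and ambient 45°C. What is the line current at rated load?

487 A

ω = 2π×1685/60 = 176.5 rad/s; P_out = τω = 745 × 176.5 = 131493 W
P_in = P_out / η = 131493 / 0.871 = 150968 W
I_L = P_in / (√3·V_L·cosφ) = 150968 / (1.732 × 208 × 0.86) = 487 A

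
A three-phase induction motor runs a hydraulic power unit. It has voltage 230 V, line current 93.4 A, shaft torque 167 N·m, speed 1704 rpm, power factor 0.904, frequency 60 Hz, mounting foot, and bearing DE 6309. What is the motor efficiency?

ω = 2π × 1704/60 = 178.4 rad/s; P_out = τω = 167 × 178.4 = 29793 W
P_in = √3·V_L·I_L·cosφ = 1.732 × 230 × 93.4 × 0.904 = 33635 W
η = P_out / P_in = 29793 / 33635 = 0.886 = 88.6%

88.6 %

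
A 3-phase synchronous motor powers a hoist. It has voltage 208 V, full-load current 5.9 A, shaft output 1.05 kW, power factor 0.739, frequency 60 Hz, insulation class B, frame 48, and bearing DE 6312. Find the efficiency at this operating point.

66.8 %

P_out = 1.05 kW = 1050 W
P_in = √3·V_L·I_L·cosφ = 1.732 × 208 × 5.9 × 0.739 = 1571 W
η = P_out / P_in = 1050 / 1571 = 0.668 = 66.8%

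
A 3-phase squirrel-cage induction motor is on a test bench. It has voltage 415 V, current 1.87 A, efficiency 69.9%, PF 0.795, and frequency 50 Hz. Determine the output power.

0.747 kW

P_in = √3·V·I·cosφ = 1.732 × 415 × 1.87 × 0.795 = 1069 W
P_out = η·P_in = 0.699 × 1069 = 747 W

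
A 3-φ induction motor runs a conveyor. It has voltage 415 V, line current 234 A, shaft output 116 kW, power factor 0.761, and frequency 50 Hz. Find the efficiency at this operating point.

90.6 %

P_out = 116 kW = 116000 W
P_in = √3·V_L·I_L·cosφ = 1.732 × 415 × 234 × 0.761 = 127996 W
η = P_out / P_in = 116000 / 127996 = 0.906 = 90.6%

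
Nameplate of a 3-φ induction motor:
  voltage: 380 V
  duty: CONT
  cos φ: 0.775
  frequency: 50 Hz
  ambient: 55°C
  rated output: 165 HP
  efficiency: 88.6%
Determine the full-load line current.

272 A

P_out = 165 × 746 = 123090 W
P_in = P_out / η = 123090 / 0.886 = 138928 W
I_L = P_in / (√3·V_L·cosφ) = 138928 / (1.732 × 380 × 0.775) = 272 A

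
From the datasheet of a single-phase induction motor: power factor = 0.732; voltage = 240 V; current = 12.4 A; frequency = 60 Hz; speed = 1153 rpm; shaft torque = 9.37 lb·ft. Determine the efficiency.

τ = 9.37 lb·ft × 1.356 = 12.71 N·m
ω = 2π × 1153/60 = 120.7 rad/s; P_out = τω = 12.71 × 120.7 = 1534 W
P_in = V·I·cosφ = 240 × 12.4 × 0.732 = 2178 W
η = P_out / P_in = 1534 / 2178 = 0.704 = 70.4%

70.4 %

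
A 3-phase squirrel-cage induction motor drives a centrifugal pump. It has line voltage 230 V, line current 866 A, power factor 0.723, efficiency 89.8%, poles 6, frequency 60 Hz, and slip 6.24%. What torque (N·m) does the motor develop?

1900 N·m

P_in = √3·V·I·cosφ = 1.732 × 230 × 866 × 0.723 = 249420 W
P_out = η·P_in = 0.898 × 249420 = 223979 W
n_s = 120×60/6 = 1200 rpm; n = 1200×(1−0.0624) = 1125 rpm
ω = 2π×1125/60 = 117.8 rad/s
τ = P_out/ω = 223979/117.8 = 1900 N·m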